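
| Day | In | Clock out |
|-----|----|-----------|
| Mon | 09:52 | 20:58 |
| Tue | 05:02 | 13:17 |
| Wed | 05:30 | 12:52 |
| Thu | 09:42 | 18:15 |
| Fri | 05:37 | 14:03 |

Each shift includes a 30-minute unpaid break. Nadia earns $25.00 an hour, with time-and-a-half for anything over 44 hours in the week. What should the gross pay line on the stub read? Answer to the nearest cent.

$1030.00

Mon: 09:52–20:58 = 11 h 6 min; less 30 min break → 10 h 36 min
Tue: 05:02–13:17 = 8 h 15 min; less 30 min break → 7 h 45 min
Wed: 05:30–12:52 = 7 h 22 min; less 30 min break → 6 h 52 min
Thu: 09:42–18:15 = 8 h 33 min; less 30 min break → 8 h 3 min
Fri: 05:37–14:03 = 8 h 26 min; less 30 min break → 7 h 56 min
Total worked: 41 h 12 min = 2472 min.
Regular 41 h 12 min = 2472 min at $25.00/h; overtime 0 h 0 min = 0 min at $37.50/h.
Pay = (2472 × $25.00 + 0 × $37.50) ÷ 60 = $1030.00.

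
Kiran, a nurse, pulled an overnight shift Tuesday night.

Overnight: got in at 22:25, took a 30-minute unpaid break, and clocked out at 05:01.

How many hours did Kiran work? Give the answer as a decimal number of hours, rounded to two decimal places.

6.10 hours

Overnight: 22:25 → midnight = 1 h 35 min; midnight → 05:01 = 5 h 1 min; span 6 h 36 min; less 30 min break → 6 h 6 min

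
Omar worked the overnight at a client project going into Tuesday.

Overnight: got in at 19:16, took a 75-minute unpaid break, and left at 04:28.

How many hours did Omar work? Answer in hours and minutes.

Overnight: 19:16 → midnight = 4 h 44 min; midnight → 04:28 = 4 h 28 min; span 9 h 12 min; less 75 min break → 7 h 57 min

7 h 57 min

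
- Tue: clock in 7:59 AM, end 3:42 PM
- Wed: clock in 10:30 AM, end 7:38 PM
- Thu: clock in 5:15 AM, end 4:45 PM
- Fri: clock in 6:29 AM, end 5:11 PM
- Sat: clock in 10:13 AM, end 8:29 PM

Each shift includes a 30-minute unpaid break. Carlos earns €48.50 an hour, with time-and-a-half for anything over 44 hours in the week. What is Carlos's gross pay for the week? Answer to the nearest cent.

Tue: 7:59 AM–3:42 PM = 7 h 43 min; less 30 min break → 7 h 13 min
Wed: 10:30 AM–7:38 PM = 9 h 8 min; less 30 min break → 8 h 38 min
Thu: 5:15 AM–4:45 PM = 11 h 30 min; less 30 min break → 11 h 0 min
Fri: 6:29 AM–5:11 PM = 10 h 42 min; less 30 min break → 10 h 12 min
Sat: 10:13 AM–8:29 PM = 10 h 16 min; less 30 min break → 9 h 46 min
Total worked: 46 h 49 min = 2809 min.
Regular 44 h 0 min = 2640 min at €48.50/h; overtime 2 h 49 min = 169 min at €72.75/h.
Pay = (2640 × €48.50 + 169 × €72.75) ÷ 60 = €2338.91.

€2338.91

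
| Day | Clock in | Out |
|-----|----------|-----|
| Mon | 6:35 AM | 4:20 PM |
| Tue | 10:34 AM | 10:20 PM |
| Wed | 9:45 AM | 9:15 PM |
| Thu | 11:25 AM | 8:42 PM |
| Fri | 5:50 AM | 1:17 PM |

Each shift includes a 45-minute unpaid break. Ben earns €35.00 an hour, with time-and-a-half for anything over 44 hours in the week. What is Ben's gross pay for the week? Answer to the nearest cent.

€1645.00

Mon: 6:35 AM–4:20 PM = 9 h 45 min; less 45 min break → 9 h 0 min
Tue: 10:34 AM–10:20 PM = 11 h 46 min; less 45 min break → 11 h 1 min
Wed: 9:45 AM–9:15 PM = 11 h 30 min; less 45 min break → 10 h 45 min
Thu: 11:25 AM–8:42 PM = 9 h 17 min; less 45 min break → 8 h 32 min
Fri: 5:50 AM–1:17 PM = 7 h 27 min; less 45 min break → 6 h 42 min
Total worked: 46 h 0 min = 2760 min.
Regular 44 h 0 min = 2640 min at €35.00/h; overtime 2 h 0 min = 120 min at €52.50/h.
Pay = (2640 × €35.00 + 120 × €52.50) ÷ 60 = €1645.00.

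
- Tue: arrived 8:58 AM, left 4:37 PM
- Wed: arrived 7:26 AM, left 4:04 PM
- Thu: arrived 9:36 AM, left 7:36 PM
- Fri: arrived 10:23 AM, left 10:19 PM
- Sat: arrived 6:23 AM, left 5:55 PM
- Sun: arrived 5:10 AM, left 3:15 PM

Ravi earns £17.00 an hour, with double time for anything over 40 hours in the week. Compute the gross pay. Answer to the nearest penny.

Tue: 8:58 AM–4:37 PM = 7 h 39 min
Wed: 7:26 AM–4:04 PM = 8 h 38 min
Thu: 9:36 AM–7:36 PM = 10 h 0 min
Fri: 10:23 AM–10:19 PM = 11 h 56 min
Sat: 6:23 AM–5:55 PM = 11 h 32 min
Sun: 5:10 AM–3:15 PM = 10 h 5 min
Total worked: 59 h 50 min = 3590 min.
Regular 40 h 0 min = 2400 min at £17.00/h; overtime 19 h 50 min = 1190 min at £34.00/h.
Pay = (2400 × £17.00 + 1190 × £34.00) ÷ 60 = £1354.33.

£1354.33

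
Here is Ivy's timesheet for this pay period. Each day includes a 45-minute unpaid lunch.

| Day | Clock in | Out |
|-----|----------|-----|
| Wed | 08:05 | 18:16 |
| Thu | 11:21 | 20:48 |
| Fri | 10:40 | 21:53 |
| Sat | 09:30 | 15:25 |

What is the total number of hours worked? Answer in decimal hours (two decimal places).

Wed: 08:05–18:16 = 10 h 11 min; less 45 min break → 9 h 26 min
Thu: 11:21–20:48 = 9 h 27 min; less 45 min break → 8 h 42 min
Fri: 10:40–21:53 = 11 h 13 min; less 45 min break → 10 h 28 min
Sat: 09:30–15:25 = 5 h 55 min; less 45 min break → 5 h 10 min
Total: 9 h 26 min + 8 h 42 min + 10 h 28 min + 5 h 10 min = 33 h 46 min.

33.77 hours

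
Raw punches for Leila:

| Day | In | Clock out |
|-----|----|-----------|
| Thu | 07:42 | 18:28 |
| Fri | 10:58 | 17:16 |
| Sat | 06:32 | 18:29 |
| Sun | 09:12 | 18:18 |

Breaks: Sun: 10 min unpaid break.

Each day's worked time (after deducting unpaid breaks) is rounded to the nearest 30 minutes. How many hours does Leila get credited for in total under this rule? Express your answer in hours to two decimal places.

38.50 hours

Thu: 07:42–18:28 = 10 h 46 min → rounds to 11 h 0 min
Fri: 10:58–17:16 = 6 h 18 min → rounds to 6 h 30 min
Sat: 06:32–18:29 = 11 h 57 min → rounds to 12 h 0 min
Sun: 09:12–18:18 = 9 h 6 min − 10 min = 8 h 56 min → rounds to 9 h 0 min
Total credited: 38 h 30 min.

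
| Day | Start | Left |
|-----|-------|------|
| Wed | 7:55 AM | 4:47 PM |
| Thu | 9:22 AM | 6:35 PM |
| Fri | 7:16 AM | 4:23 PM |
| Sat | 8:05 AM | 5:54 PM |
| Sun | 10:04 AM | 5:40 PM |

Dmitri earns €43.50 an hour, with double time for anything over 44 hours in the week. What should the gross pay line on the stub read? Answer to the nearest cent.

Wed: 7:55 AM–4:47 PM = 8 h 52 min
Thu: 9:22 AM–6:35 PM = 9 h 13 min
Fri: 7:16 AM–4:23 PM = 9 h 7 min
Sat: 8:05 AM–5:54 PM = 9 h 49 min
Sun: 10:04 AM–5:40 PM = 7 h 36 min
Total worked: 44 h 37 min = 2677 min.
Regular 44 h 0 min = 2640 min at €43.50/h; overtime 0 h 37 min = 37 min at €87.00/h.
Pay = (2640 × €43.50 + 37 × €87.00) ÷ 60 = €1967.65.

€1967.65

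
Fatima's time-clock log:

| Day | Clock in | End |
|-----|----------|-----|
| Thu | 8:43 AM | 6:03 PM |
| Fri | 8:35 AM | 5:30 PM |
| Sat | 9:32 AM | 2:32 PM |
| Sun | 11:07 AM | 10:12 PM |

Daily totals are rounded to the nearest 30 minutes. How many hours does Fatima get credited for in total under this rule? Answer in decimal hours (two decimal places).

34.50 hours

Thu: 8:43 AM–6:03 PM = 9 h 20 min → rounds to 9 h 30 min
Fri: 8:35 AM–5:30 PM = 8 h 55 min → rounds to 9 h 0 min
Sat: 9:32 AM–2:32 PM = 5 h 0 min → rounds to 5 h 0 min
Sun: 11:07 AM–10:12 PM = 11 h 5 min → rounds to 11 h 0 min
Total credited: 34 h 30 min.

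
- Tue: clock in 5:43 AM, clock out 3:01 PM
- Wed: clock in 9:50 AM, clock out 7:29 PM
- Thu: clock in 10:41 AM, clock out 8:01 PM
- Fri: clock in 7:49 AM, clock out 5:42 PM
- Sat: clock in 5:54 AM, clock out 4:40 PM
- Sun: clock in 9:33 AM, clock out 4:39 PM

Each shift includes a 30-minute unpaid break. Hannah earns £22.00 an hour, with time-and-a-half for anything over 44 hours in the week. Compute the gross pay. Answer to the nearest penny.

£1266.10

Tue: 5:43 AM–3:01 PM = 9 h 18 min; less 30 min break → 8 h 48 min
Wed: 9:50 AM–7:29 PM = 9 h 39 min; less 30 min break → 9 h 9 min
Thu: 10:41 AM–8:01 PM = 9 h 20 min; less 30 min break → 8 h 50 min
Fri: 7:49 AM–5:42 PM = 9 h 53 min; less 30 min break → 9 h 23 min
Sat: 5:54 AM–4:40 PM = 10 h 46 min; less 30 min break → 10 h 16 min
Sun: 9:33 AM–4:39 PM = 7 h 6 min; less 30 min break → 6 h 36 min
Total worked: 53 h 2 min = 3182 min.
Regular 44 h 0 min = 2640 min at £22.00/h; overtime 9 h 2 min = 542 min at £33.00/h.
Pay = (2640 × £22.00 + 542 × £33.00) ÷ 60 = £1266.10.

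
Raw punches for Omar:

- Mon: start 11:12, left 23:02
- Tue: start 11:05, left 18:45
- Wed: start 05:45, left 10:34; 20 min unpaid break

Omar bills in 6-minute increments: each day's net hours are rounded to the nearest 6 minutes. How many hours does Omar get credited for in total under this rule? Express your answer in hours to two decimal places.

Mon: 11:12–23:02 = 11 h 50 min → rounds to 11 h 48 min
Tue: 11:05–18:45 = 7 h 40 min → rounds to 7 h 42 min
Wed: 05:45–10:34 = 4 h 49 min − 20 min = 4 h 29 min → rounds to 4 h 30 min
Total credited: 24 h 0 min.

24.00 hours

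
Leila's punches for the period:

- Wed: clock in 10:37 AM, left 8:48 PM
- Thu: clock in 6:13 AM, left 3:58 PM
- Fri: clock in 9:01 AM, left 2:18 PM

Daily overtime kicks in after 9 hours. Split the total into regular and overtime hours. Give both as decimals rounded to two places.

Regular 23.28 hours, overtime 1.93 hours

Wed: 10:37 AM–8:48 PM = 10 h 11 min
Thu: 6:13 AM–3:58 PM = 9 h 45 min
Fri: 9:01 AM–2:18 PM = 5 h 17 min
Wed reg 9 h 0 min / OT 1 h 11 min; Thu reg 9 h 0 min / OT 0 h 45 min; Fri reg 5 h 17 min / OT 0 h 0 min.
Totals: regular 23 h 17 min, overtime 1 h 56 min.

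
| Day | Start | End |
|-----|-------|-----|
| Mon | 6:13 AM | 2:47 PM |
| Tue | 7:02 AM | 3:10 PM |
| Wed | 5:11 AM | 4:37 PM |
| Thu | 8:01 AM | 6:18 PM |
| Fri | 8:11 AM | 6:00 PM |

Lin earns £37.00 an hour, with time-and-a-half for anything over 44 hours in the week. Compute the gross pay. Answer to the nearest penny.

£1862.95

Mon: 6:13 AM–2:47 PM = 8 h 34 min
Tue: 7:02 AM–3:10 PM = 8 h 8 min
Wed: 5:11 AM–4:37 PM = 11 h 26 min
Thu: 8:01 AM–6:18 PM = 10 h 17 min
Fri: 8:11 AM–6:00 PM = 9 h 49 min
Total worked: 48 h 14 min = 2894 min.
Regular 44 h 0 min = 2640 min at £37.00/h; overtime 4 h 14 min = 254 min at £55.50/h.
Pay = (2640 × £37.00 + 254 × £55.50) ÷ 60 = £1862.95.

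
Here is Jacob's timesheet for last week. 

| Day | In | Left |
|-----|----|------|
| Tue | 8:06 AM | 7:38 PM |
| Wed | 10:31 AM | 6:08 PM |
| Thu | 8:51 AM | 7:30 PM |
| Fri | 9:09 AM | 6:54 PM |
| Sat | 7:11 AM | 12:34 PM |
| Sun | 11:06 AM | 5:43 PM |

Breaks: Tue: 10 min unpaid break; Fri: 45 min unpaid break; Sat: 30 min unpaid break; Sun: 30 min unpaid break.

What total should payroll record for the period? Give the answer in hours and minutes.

49 h 38 min

Tue: 8:06 AM–7:38 PM = 11 h 32 min; less 10 min break → 11 h 22 min
Wed: 10:31 AM–6:08 PM = 7 h 37 min
Thu: 8:51 AM–7:30 PM = 10 h 39 min
Fri: 9:09 AM–6:54 PM = 9 h 45 min; less 45 min break → 9 h 0 min
Sat: 7:11 AM–12:34 PM = 5 h 23 min; less 30 min break → 4 h 53 min
Sun: 11:06 AM–5:43 PM = 6 h 37 min; less 30 min break → 6 h 7 min
Total: 11 h 22 min + 7 h 37 min + 10 h 39 min + 9 h 0 min + 4 h 53 min + 6 h 7 min = 49 h 38 min.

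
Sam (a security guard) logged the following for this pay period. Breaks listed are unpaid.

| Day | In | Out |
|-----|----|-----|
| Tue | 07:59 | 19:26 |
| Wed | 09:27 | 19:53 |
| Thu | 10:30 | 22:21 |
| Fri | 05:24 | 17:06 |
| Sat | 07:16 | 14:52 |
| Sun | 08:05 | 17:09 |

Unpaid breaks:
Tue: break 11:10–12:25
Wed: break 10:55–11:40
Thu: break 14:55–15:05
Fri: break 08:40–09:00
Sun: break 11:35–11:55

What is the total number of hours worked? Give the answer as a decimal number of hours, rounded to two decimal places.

59.27 hours

Tue: 07:59–19:26 = 11 h 27 min; less 75 min break → 10 h 12 min
Wed: 09:27–19:53 = 10 h 26 min; less 45 min break → 9 h 41 min
Thu: 10:30–22:21 = 11 h 51 min; less 10 min break → 11 h 41 min
Fri: 05:24–17:06 = 11 h 42 min; less 20 min break → 11 h 22 min
Sat: 07:16–14:52 = 7 h 36 min
Sun: 08:05–17:09 = 9 h 4 min; less 20 min break → 8 h 44 min
Total: 10 h 12 min + 9 h 41 min + 11 h 41 min + 11 h 22 min + 7 h 36 min + 8 h 44 min = 59 h 16 min.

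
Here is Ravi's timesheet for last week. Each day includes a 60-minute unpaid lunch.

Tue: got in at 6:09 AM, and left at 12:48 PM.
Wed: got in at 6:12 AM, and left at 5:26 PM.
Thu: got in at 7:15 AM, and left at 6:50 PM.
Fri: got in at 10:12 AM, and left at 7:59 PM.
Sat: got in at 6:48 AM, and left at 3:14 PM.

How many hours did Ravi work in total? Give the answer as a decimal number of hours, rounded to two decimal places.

Tue: 6:09 AM–12:48 PM = 6 h 39 min; less 60 min break → 5 h 39 min
Wed: 6:12 AM–5:26 PM = 11 h 14 min; less 60 min break → 10 h 14 min
Thu: 7:15 AM–6:50 PM = 11 h 35 min; less 60 min break → 10 h 35 min
Fri: 10:12 AM–7:59 PM = 9 h 47 min; less 60 min break → 8 h 47 min
Sat: 6:48 AM–3:14 PM = 8 h 26 min; less 60 min break → 7 h 26 min
Total: 5 h 39 min + 10 h 14 min + 10 h 35 min + 8 h 47 min + 7 h 26 min = 42 h 41 min.

42.68 hours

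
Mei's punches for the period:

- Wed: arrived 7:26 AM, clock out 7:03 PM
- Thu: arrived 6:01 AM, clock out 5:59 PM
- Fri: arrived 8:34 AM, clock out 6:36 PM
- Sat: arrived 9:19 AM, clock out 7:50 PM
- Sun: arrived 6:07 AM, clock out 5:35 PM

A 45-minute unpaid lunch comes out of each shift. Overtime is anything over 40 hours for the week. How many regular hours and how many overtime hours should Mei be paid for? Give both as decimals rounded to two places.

Wed: 7:26 AM–7:03 PM = 11 h 37 min; less 45 min break → 10 h 52 min
Thu: 6:01 AM–5:59 PM = 11 h 58 min; less 45 min break → 11 h 13 min
Fri: 8:34 AM–6:36 PM = 10 h 2 min; less 45 min break → 9 h 17 min
Sat: 9:19 AM–7:50 PM = 10 h 31 min; less 45 min break → 9 h 46 min
Sun: 6:07 AM–5:35 PM = 11 h 28 min; less 45 min break → 10 h 43 min
Total worked: 51 h 51 min = 51.85 h.
Threshold 40 h → overtime 11 h 51 min, regular 40 h 0 min.

Regular 40.00 hours, overtime 11.85 hours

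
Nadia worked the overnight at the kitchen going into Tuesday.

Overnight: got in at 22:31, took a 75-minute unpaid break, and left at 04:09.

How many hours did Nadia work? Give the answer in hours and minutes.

4 h 23 min

Overnight: 22:31 → midnight = 1 h 29 min; midnight → 04:09 = 4 h 9 min; span 5 h 38 min; less 75 min break → 4 h 23 min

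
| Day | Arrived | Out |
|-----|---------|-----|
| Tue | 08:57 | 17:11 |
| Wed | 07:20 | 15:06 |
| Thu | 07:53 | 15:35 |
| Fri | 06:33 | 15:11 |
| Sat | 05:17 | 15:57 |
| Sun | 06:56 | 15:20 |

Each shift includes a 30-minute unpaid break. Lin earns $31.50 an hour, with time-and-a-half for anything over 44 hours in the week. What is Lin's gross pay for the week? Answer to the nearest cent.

$1593.90

Tue: 08:57–17:11 = 8 h 14 min; less 30 min break → 7 h 44 min
Wed: 07:20–15:06 = 7 h 46 min; less 30 min break → 7 h 16 min
Thu: 07:53–15:35 = 7 h 42 min; less 30 min break → 7 h 12 min
Fri: 06:33–15:11 = 8 h 38 min; less 30 min break → 8 h 8 min
Sat: 05:17–15:57 = 10 h 40 min; less 30 min break → 10 h 10 min
Sun: 06:56–15:20 = 8 h 24 min; less 30 min break → 7 h 54 min
Total worked: 48 h 24 min = 2904 min.
Regular 44 h 0 min = 2640 min at $31.50/h; overtime 4 h 24 min = 264 min at $47.25/h.
Pay = (2640 × $31.50 + 264 × $47.25) ÷ 60 = $1593.90.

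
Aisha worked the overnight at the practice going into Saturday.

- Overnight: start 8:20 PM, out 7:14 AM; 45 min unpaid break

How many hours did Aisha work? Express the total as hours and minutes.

Overnight: 8:20 PM → midnight = 3 h 40 min; midnight → 7:14 AM = 7 h 14 min; span 10 h 54 min; less 45 min break → 10 h 9 min

10 h 9 min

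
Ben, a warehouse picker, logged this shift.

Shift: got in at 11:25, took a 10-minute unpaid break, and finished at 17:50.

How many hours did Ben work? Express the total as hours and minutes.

Shift: 11:25–17:50 = 6 h 25 min; less 10 min break → 6 h 15 min

6 h 15 min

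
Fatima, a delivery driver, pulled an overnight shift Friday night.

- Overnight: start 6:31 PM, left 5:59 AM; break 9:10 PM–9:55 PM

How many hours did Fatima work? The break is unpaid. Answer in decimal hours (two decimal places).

Overnight: 6:31 PM → midnight = 5 h 29 min; midnight → 5:59 AM = 5 h 59 min; span 11 h 28 min; less 45 min break → 10 h 43 min

10.72 hours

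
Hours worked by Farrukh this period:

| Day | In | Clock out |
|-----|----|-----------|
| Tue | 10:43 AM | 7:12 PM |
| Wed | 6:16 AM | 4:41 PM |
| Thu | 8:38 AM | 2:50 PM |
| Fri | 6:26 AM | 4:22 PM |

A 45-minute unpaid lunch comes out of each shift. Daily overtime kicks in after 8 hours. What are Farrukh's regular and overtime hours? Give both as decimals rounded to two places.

Regular 29.18 hours, overtime 2.85 hours

Tue: 10:43 AM–7:12 PM = 8 h 29 min; less 45 min break → 7 h 44 min
Wed: 6:16 AM–4:41 PM = 10 h 25 min; less 45 min break → 9 h 40 min
Thu: 8:38 AM–2:50 PM = 6 h 12 min; less 45 min break → 5 h 27 min
Fri: 6:26 AM–4:22 PM = 9 h 56 min; less 45 min break → 9 h 11 min
Tue reg 7 h 44 min / OT 0 h 0 min; Wed reg 8 h 0 min / OT 1 h 40 min; Thu reg 5 h 27 min / OT 0 h 0 min; Fri reg 8 h 0 min / OT 1 h 11 min.
Totals: regular 29 h 11 min, overtime 2 h 51 min.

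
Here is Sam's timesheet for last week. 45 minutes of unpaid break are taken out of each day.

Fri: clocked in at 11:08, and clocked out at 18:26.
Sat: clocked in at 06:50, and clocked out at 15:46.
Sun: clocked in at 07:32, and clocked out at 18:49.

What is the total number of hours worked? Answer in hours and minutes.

Fri: 11:08–18:26 = 7 h 18 min; less 45 min break → 6 h 33 min
Sat: 06:50–15:46 = 8 h 56 min; less 45 min break → 8 h 11 min
Sun: 07:32–18:49 = 11 h 17 min; less 45 min break → 10 h 32 min
Total: 6 h 33 min + 8 h 11 min + 10 h 32 min = 25 h 16 min.

25 h 16 min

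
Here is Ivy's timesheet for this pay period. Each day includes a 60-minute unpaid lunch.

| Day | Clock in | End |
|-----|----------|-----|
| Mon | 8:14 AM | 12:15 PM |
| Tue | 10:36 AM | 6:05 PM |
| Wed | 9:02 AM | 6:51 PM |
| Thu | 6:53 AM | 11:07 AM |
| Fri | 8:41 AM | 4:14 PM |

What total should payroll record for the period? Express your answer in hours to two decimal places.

Mon: 8:14 AM–12:15 PM = 4 h 1 min; less 60 min break → 3 h 1 min
Tue: 10:36 AM–6:05 PM = 7 h 29 min; less 60 min break → 6 h 29 min
Wed: 9:02 AM–6:51 PM = 9 h 49 min; less 60 min break → 8 h 49 min
Thu: 6:53 AM–11:07 AM = 4 h 14 min; less 60 min break → 3 h 14 min
Fri: 8:41 AM–4:14 PM = 7 h 33 min; less 60 min break → 6 h 33 min
Total: 3 h 1 min + 6 h 29 min + 8 h 49 min + 3 h 14 min + 6 h 33 min = 28 h 6 min.

28.10 hours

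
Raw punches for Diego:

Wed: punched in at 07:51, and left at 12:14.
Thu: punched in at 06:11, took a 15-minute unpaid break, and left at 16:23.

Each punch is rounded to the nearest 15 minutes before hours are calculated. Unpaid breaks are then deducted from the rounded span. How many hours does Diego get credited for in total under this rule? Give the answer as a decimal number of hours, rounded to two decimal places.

Wed: in 07:51→07:45, out 12:14→12:15; 4 h 30 min
Thu: in 06:11→06:15, out 16:23→16:30; 10 h 15 min − 15 min = 10 h 0 min
Total credited: 14 h 30 min.

14.50 hours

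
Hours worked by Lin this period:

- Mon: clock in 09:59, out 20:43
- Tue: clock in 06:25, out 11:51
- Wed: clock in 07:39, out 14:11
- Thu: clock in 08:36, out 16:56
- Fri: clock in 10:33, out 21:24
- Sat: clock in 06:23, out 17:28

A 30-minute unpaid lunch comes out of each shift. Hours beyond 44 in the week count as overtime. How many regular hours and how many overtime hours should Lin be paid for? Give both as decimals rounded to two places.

Mon: 09:59–20:43 = 10 h 44 min; less 30 min break → 10 h 14 min
Tue: 06:25–11:51 = 5 h 26 min; less 30 min break → 4 h 56 min
Wed: 07:39–14:11 = 6 h 32 min; less 30 min break → 6 h 2 min
Thu: 08:36–16:56 = 8 h 20 min; less 30 min break → 7 h 50 min
Fri: 10:33–21:24 = 10 h 51 min; less 30 min break → 10 h 21 min
Sat: 06:23–17:28 = 11 h 5 min; less 30 min break → 10 h 35 min
Total worked: 49 h 58 min = 49.97 h.
Threshold 44 h → overtime 5 h 58 min, regular 44 h 0 min.

Regular 44.00 hours, overtime 5.97 hours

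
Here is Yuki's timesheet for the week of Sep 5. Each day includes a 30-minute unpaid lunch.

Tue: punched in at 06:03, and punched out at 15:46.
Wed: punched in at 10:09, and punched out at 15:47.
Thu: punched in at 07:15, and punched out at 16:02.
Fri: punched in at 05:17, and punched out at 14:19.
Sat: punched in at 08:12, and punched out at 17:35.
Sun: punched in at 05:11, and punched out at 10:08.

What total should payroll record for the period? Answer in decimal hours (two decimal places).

Tue: 06:03–15:46 = 9 h 43 min; less 30 min break → 9 h 13 min
Wed: 10:09–15:47 = 5 h 38 min; less 30 min break → 5 h 8 min
Thu: 07:15–16:02 = 8 h 47 min; less 30 min break → 8 h 17 min
Fri: 05:17–14:19 = 9 h 2 min; less 30 min break → 8 h 32 min
Sat: 08:12–17:35 = 9 h 23 min; less 30 min break → 8 h 53 min
Sun: 05:11–10:08 = 4 h 57 min; less 30 min break → 4 h 27 min
Total: 9 h 13 min + 5 h 8 min + 8 h 17 min + 8 h 32 min + 8 h 53 min + 4 h 27 min = 44 h 30 min.

44.50 hours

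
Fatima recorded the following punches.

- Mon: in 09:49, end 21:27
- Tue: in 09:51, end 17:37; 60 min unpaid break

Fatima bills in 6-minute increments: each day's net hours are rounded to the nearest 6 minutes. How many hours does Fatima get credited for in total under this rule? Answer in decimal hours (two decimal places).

Mon: 09:49–21:27 = 11 h 38 min → rounds to 11 h 36 min
Tue: 09:51–17:37 = 7 h 46 min − 60 min = 6 h 46 min → rounds to 6 h 48 min
Total credited: 18 h 24 min.

18.40 hours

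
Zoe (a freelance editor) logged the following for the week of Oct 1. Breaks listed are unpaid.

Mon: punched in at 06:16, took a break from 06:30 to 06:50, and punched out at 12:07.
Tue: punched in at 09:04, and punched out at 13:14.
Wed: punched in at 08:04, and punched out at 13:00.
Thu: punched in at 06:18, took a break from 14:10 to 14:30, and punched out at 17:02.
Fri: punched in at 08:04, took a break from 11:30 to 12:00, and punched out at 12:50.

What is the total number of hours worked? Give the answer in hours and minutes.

Mon: 06:16–12:07 = 5 h 51 min; less 20 min break → 5 h 31 min
Tue: 09:04–13:14 = 4 h 10 min
Wed: 08:04–13:00 = 4 h 56 min
Thu: 06:18–17:02 = 10 h 44 min; less 20 min break → 10 h 24 min
Fri: 08:04–12:50 = 4 h 46 min; less 30 min break → 4 h 16 min
Total: 5 h 31 min + 4 h 10 min + 4 h 56 min + 10 h 24 min + 4 h 16 min = 29 h 17 min.

29 h 17 min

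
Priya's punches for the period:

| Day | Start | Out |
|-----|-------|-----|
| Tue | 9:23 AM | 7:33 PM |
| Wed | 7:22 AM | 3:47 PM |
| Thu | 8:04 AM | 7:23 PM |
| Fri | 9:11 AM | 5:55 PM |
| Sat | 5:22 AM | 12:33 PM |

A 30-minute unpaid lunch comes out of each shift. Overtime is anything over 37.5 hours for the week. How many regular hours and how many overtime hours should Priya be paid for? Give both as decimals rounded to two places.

Tue: 9:23 AM–7:33 PM = 10 h 10 min; less 30 min break → 9 h 40 min
Wed: 7:22 AM–3:47 PM = 8 h 25 min; less 30 min break → 7 h 55 min
Thu: 8:04 AM–7:23 PM = 11 h 19 min; less 30 min break → 10 h 49 min
Fri: 9:11 AM–5:55 PM = 8 h 44 min; less 30 min break → 8 h 14 min
Sat: 5:22 AM–12:33 PM = 7 h 11 min; less 30 min break → 6 h 41 min
Total worked: 43 h 19 min = 43.32 h.
Threshold 37.5 h → overtime 5 h 49 min, regular 37 h 30 min.

Regular 37.50 hours, overtime 5.82 hours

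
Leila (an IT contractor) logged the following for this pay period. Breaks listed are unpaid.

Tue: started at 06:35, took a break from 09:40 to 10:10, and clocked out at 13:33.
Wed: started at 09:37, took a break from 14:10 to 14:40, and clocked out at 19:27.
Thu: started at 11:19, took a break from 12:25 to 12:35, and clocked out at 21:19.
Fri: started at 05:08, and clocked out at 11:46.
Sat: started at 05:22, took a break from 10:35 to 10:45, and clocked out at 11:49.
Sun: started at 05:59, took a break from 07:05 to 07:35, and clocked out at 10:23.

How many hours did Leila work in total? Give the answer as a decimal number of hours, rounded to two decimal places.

42.45 hours

Tue: 06:35–13:33 = 6 h 58 min; less 30 min break → 6 h 28 min
Wed: 09:37–19:27 = 9 h 50 min; less 30 min break → 9 h 20 min
Thu: 11:19–21:19 = 10 h 0 min; less 10 min break → 9 h 50 min
Fri: 05:08–11:46 = 6 h 38 min
Sat: 05:22–11:49 = 6 h 27 min; less 10 min break → 6 h 17 min
Sun: 05:59–10:23 = 4 h 24 min; less 30 min break → 3 h 54 min
Total: 6 h 28 min + 9 h 20 min + 9 h 50 min + 6 h 38 min + 6 h 17 min + 3 h 54 min = 42 h 27 min.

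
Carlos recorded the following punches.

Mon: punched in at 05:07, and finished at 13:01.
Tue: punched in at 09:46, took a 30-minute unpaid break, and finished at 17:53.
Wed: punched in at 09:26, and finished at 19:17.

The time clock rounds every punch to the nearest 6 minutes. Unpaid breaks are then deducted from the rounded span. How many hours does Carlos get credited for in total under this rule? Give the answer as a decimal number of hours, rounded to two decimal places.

25.40 hours

Mon: in 05:07→05:06, out 13:01→13:00; 7 h 54 min
Tue: in 09:46→09:48, out 17:53→17:54; 8 h 6 min − 30 min = 7 h 36 min
Wed: in 09:26→09:24, out 19:17→19:18; 9 h 54 min
Total credited: 25 h 24 min.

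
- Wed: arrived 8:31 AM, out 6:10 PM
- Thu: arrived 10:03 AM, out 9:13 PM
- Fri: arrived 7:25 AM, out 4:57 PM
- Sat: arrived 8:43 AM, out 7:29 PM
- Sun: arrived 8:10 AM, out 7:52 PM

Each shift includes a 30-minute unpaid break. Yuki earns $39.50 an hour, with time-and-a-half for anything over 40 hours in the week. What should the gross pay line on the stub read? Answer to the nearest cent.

$2191.26

Wed: 8:31 AM–6:10 PM = 9 h 39 min; less 30 min break → 9 h 9 min
Thu: 10:03 AM–9:13 PM = 11 h 10 min; less 30 min break → 10 h 40 min
Fri: 7:25 AM–4:57 PM = 9 h 32 min; less 30 min break → 9 h 2 min
Sat: 8:43 AM–7:29 PM = 10 h 46 min; less 30 min break → 10 h 16 min
Sun: 8:10 AM–7:52 PM = 11 h 42 min; less 30 min break → 11 h 12 min
Total worked: 50 h 19 min = 3019 min.
Regular 40 h 0 min = 2400 min at $39.50/h; overtime 10 h 19 min = 619 min at $59.25/h.
Pay = (2400 × $39.50 + 619 × $59.25) ÷ 60 = $2191.26.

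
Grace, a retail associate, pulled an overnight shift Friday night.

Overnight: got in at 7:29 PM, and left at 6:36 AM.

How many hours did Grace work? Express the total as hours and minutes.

11 h 7 min

Overnight: 7:29 PM → midnight = 4 h 31 min; midnight → 6:36 AM = 6 h 36 min; span 11 h 7 min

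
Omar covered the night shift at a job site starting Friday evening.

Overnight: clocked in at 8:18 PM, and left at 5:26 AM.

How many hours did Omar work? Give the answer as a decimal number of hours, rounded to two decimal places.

Overnight: 8:18 PM → midnight = 3 h 42 min; midnight → 5:26 AM = 5 h 26 min; span 9 h 8 min

9.13 hours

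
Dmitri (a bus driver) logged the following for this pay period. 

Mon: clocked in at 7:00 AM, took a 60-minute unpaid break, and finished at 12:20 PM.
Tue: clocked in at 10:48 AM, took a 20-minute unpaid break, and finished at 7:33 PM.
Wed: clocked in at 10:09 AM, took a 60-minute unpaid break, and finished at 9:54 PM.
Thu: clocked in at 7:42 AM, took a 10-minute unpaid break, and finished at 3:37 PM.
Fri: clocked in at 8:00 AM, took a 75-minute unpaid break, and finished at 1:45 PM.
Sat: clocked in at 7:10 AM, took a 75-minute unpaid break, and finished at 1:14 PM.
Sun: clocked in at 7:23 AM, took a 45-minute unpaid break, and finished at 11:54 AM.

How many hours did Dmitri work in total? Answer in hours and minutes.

44 h 20 min

Mon: 7:00 AM–12:20 PM = 5 h 20 min; less 60 min break → 4 h 20 min
Tue: 10:48 AM–7:33 PM = 8 h 45 min; less 20 min break → 8 h 25 min
Wed: 10:09 AM–9:54 PM = 11 h 45 min; less 60 min break → 10 h 45 min
Thu: 7:42 AM–3:37 PM = 7 h 55 min; less 10 min break → 7 h 45 min
Fri: 8:00 AM–1:45 PM = 5 h 45 min; less 75 min break → 4 h 30 min
Sat: 7:10 AM–1:14 PM = 6 h 4 min; less 75 min break → 4 h 49 min
Sun: 7:23 AM–11:54 AM = 4 h 31 min; less 45 min break → 3 h 46 min
Total: 4 h 20 min + 8 h 25 min + 10 h 45 min + 7 h 45 min + 4 h 30 min + 4 h 49 min + 3 h 46 min = 44 h 20 min.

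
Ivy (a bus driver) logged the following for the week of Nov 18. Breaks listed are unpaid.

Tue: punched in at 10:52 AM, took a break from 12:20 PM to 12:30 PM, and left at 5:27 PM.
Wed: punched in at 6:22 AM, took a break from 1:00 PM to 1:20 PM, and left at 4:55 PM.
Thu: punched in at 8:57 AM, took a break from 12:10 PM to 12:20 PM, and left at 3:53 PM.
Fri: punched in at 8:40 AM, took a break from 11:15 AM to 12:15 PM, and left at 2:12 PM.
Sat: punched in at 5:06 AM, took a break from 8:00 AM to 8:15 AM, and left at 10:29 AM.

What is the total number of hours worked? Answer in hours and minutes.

33 h 4 min

Tue: 10:52 AM–5:27 PM = 6 h 35 min; less 10 min break → 6 h 25 min
Wed: 6:22 AM–4:55 PM = 10 h 33 min; less 20 min break → 10 h 13 min
Thu: 8:57 AM–3:53 PM = 6 h 56 min; less 10 min break → 6 h 46 min
Fri: 8:40 AM–2:12 PM = 5 h 32 min; less 60 min break → 4 h 32 min
Sat: 5:06 AM–10:29 AM = 5 h 23 min; less 15 min break → 5 h 8 min
Total: 6 h 25 min + 10 h 13 min + 6 h 46 min + 4 h 32 min + 5 h 8 min = 33 h 4 min.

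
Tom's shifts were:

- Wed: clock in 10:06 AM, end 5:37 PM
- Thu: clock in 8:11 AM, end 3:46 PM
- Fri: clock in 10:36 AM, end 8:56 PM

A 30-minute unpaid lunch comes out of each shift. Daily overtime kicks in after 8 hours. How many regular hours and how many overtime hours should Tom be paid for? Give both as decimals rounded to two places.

Wed: 10:06 AM–5:37 PM = 7 h 31 min; less 30 min break → 7 h 1 min
Thu: 8:11 AM–3:46 PM = 7 h 35 min; less 30 min break → 7 h 5 min
Fri: 10:36 AM–8:56 PM = 10 h 20 min; less 30 min break → 9 h 50 min
Wed reg 7 h 1 min / OT 0 h 0 min; Thu reg 7 h 5 min / OT 0 h 0 min; Fri reg 8 h 0 min / OT 1 h 50 min.
Totals: regular 22 h 6 min, overtime 1 h 50 min.

Regular 22.10 hours, overtime 1.83 hours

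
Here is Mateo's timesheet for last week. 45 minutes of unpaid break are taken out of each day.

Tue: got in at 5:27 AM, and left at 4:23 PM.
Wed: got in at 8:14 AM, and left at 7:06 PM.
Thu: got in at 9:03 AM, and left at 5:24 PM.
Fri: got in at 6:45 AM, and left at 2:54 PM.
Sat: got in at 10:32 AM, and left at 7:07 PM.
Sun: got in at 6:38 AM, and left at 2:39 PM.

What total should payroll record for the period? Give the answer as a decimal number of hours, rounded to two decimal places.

Tue: 5:27 AM–4:23 PM = 10 h 56 min; less 45 min break → 10 h 11 min
Wed: 8:14 AM–7:06 PM = 10 h 52 min; less 45 min break → 10 h 7 min
Thu: 9:03 AM–5:24 PM = 8 h 21 min; less 45 min break → 7 h 36 min
Fri: 6:45 AM–2:54 PM = 8 h 9 min; less 45 min break → 7 h 24 min
Sat: 10:32 AM–7:07 PM = 8 h 35 min; less 45 min break → 7 h 50 min
Sun: 6:38 AM–2:39 PM = 8 h 1 min; less 45 min break → 7 h 16 min
Total: 10 h 11 min + 10 h 7 min + 7 h 36 min + 7 h 24 min + 7 h 50 min + 7 h 16 min = 50 h 24 min.

50.40 hours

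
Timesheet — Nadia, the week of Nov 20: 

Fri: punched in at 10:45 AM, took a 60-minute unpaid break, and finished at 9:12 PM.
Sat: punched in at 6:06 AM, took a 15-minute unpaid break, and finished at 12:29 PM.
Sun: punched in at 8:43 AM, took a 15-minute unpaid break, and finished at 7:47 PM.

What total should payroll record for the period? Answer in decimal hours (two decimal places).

26.40 hours

Fri: 10:45 AM–9:12 PM = 10 h 27 min; less 60 min break → 9 h 27 min
Sat: 6:06 AM–12:29 PM = 6 h 23 min; less 15 min break → 6 h 8 min
Sun: 8:43 AM–7:47 PM = 11 h 4 min; less 15 min break → 10 h 49 min
Total: 9 h 27 min + 6 h 8 min + 10 h 49 min = 26 h 24 min.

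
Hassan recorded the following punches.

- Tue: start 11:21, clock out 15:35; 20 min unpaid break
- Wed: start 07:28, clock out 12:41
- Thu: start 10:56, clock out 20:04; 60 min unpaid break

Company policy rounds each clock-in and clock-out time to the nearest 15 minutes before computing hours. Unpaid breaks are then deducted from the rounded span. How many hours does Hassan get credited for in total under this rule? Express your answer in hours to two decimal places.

17.17 hours

Tue: in 11:21→11:15, out 15:35→15:30; 4 h 15 min − 20 min = 3 h 55 min
Wed: in 07:28→07:30, out 12:41→12:45; 5 h 15 min
Thu: in 10:56→11:00, out 20:04→20:00; 9 h 0 min − 60 min = 8 h 0 min
Total credited: 17 h 10 min.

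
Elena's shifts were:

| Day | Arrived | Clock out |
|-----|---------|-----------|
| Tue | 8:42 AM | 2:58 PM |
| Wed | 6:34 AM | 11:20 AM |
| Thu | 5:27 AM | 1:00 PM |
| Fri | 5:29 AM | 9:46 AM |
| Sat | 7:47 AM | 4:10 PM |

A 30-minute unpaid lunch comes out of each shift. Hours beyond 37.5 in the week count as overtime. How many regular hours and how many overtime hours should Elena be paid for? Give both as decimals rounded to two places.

Tue: 8:42 AM–2:58 PM = 6 h 16 min; less 30 min break → 5 h 46 min
Wed: 6:34 AM–11:20 AM = 4 h 46 min; less 30 min break → 4 h 16 min
Thu: 5:27 AM–1:00 PM = 7 h 33 min; less 30 min break → 7 h 3 min
Fri: 5:29 AM–9:46 AM = 4 h 17 min; less 30 min break → 3 h 47 min
Sat: 7:47 AM–4:10 PM = 8 h 23 min; less 30 min break → 7 h 53 min
Total worked: 28 h 45 min = 28.75 h.
Threshold 37.5 h → overtime 0 h 0 min, regular 28 h 45 min.

Regular 28.75 hours, overtime 0.00 hours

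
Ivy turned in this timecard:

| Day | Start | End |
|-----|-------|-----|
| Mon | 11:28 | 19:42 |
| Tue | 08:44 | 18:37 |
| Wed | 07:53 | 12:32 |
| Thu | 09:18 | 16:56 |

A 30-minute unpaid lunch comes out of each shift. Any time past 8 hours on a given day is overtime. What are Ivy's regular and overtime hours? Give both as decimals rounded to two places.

Mon: 11:28–19:42 = 8 h 14 min; less 30 min break → 7 h 44 min
Tue: 08:44–18:37 = 9 h 53 min; less 30 min break → 9 h 23 min
Wed: 07:53–12:32 = 4 h 39 min; less 30 min break → 4 h 9 min
Thu: 09:18–16:56 = 7 h 38 min; less 30 min break → 7 h 8 min
Mon reg 7 h 44 min / OT 0 h 0 min; Tue reg 8 h 0 min / OT 1 h 23 min; Wed reg 4 h 9 min / OT 0 h 0 min; Thu reg 7 h 8 min / OT 0 h 0 min.
Totals: regular 27 h 1 min, overtime 1 h 23 min.

Regular 27.02 hours, overtime 1.38 hours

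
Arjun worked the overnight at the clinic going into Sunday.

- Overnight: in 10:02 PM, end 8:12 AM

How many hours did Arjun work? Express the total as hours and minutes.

10 h 10 min

Overnight: 10:02 PM → midnight = 1 h 58 min; midnight → 8:12 AM = 8 h 12 min; span 10 h 10 min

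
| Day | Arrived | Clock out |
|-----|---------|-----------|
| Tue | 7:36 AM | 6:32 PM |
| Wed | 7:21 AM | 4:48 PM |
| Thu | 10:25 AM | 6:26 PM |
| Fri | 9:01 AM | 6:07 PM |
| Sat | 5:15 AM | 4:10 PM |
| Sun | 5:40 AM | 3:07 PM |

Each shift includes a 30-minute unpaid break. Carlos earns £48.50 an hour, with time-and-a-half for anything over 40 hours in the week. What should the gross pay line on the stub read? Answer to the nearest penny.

£3021.55

Tue: 7:36 AM–6:32 PM = 10 h 56 min; less 30 min break → 10 h 26 min
Wed: 7:21 AM–4:48 PM = 9 h 27 min; less 30 min break → 8 h 57 min
Thu: 10:25 AM–6:26 PM = 8 h 1 min; less 30 min break → 7 h 31 min
Fri: 9:01 AM–6:07 PM = 9 h 6 min; less 30 min break → 8 h 36 min
Sat: 5:15 AM–4:10 PM = 10 h 55 min; less 30 min break → 10 h 25 min
Sun: 5:40 AM–3:07 PM = 9 h 27 min; less 30 min break → 8 h 57 min
Total worked: 54 h 52 min = 3292 min.
Regular 40 h 0 min = 2400 min at £48.50/h; overtime 14 h 52 min = 892 min at £72.75/h.
Pay = (2400 × £48.50 + 892 × £72.75) ÷ 60 = £3021.55.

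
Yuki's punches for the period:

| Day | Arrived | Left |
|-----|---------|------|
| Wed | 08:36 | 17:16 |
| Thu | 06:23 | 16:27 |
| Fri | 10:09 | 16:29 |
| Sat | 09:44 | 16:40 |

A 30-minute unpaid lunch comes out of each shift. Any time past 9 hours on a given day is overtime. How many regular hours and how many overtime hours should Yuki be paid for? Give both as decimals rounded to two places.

Regular 29.43 hours, overtime 0.57 hours

Wed: 08:36–17:16 = 8 h 40 min; less 30 min break → 8 h 10 min
Thu: 06:23–16:27 = 10 h 4 min; less 30 min break → 9 h 34 min
Fri: 10:09–16:29 = 6 h 20 min; less 30 min break → 5 h 50 min
Sat: 09:44–16:40 = 6 h 56 min; less 30 min break → 6 h 26 min
Wed reg 8 h 10 min / OT 0 h 0 min; Thu reg 9 h 0 min / OT 0 h 34 min; Fri reg 5 h 50 min / OT 0 h 0 min; Sat reg 6 h 26 min / OT 0 h 0 min.
Totals: regular 29 h 26 min, overtime 0 h 34 min.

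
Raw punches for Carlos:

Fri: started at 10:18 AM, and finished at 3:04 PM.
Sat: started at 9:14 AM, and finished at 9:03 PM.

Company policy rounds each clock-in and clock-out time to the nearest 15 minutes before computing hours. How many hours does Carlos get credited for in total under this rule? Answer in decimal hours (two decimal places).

Fri: in 10:18 AM→10:15 AM, out 3:04 PM→3:00 PM; 4 h 45 min
Sat: in 9:14 AM→9:15 AM, out 9:03 PM→9:00 PM; 11 h 45 min
Total credited: 16 h 30 min.

16.50 hours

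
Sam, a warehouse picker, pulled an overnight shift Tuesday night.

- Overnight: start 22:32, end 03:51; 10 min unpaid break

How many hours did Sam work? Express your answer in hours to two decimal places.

Overnight: 22:32 → midnight = 1 h 28 min; midnight → 03:51 = 3 h 51 min; span 5 h 19 min; less 10 min break → 5 h 9 min

5.15 hours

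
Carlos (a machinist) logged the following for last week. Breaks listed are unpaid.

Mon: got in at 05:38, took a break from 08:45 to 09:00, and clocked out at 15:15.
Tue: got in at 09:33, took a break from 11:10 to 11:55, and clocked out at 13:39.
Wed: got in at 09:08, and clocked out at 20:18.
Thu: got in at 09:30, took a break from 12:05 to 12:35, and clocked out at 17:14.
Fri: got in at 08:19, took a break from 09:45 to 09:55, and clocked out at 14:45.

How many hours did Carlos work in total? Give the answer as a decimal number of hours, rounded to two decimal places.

Mon: 05:38–15:15 = 9 h 37 min; less 15 min break → 9 h 22 min
Tue: 09:33–13:39 = 4 h 6 min; less 45 min break → 3 h 21 min
Wed: 09:08–20:18 = 11 h 10 min
Thu: 09:30–17:14 = 7 h 44 min; less 30 min break → 7 h 14 min
Fri: 08:19–14:45 = 6 h 26 min; less 10 min break → 6 h 16 min
Total: 9 h 22 min + 3 h 21 min + 11 h 10 min + 7 h 14 min + 6 h 16 min = 37 h 23 min.

37.38 hours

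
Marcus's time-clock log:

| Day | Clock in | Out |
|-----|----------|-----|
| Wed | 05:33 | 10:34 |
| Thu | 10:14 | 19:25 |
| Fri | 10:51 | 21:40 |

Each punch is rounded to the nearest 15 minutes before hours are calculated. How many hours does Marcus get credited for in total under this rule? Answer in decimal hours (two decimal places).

Wed: in 05:33→05:30, out 10:34→10:30; 5 h 0 min
Thu: in 10:14→10:15, out 19:25→19:30; 9 h 15 min
Fri: in 10:51→10:45, out 21:40→21:45; 11 h 0 min
Total credited: 25 h 15 min.

25.25 hours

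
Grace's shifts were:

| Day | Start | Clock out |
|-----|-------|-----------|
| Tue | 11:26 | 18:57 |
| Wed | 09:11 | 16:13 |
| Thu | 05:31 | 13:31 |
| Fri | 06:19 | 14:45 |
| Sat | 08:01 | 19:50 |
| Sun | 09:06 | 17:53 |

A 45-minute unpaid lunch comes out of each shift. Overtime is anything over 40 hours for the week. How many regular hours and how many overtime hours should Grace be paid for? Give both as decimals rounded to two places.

Regular 40.00 hours, overtime 7.08 hours

Tue: 11:26–18:57 = 7 h 31 min; less 45 min break → 6 h 46 min
Wed: 09:11–16:13 = 7 h 2 min; less 45 min break → 6 h 17 min
Thu: 05:31–13:31 = 8 h 0 min; less 45 min break → 7 h 15 min
Fri: 06:19–14:45 = 8 h 26 min; less 45 min break → 7 h 41 min
Sat: 08:01–19:50 = 11 h 49 min; less 45 min break → 11 h 4 min
Sun: 09:06–17:53 = 8 h 47 min; less 45 min break → 8 h 2 min
Total worked: 47 h 5 min = 47.08 h.
Threshold 40 h → overtime 7 h 5 min, regular 40 h 0 min.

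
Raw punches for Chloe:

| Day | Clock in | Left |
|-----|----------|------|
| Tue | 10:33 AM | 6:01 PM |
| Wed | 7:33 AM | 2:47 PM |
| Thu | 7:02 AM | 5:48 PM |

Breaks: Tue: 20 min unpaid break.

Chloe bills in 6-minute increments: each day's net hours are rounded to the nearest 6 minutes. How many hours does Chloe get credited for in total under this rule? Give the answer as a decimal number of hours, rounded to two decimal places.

25.10 hours

Tue: 10:33 AM–6:01 PM = 7 h 28 min − 20 min = 7 h 8 min → rounds to 7 h 6 min
Wed: 7:33 AM–2:47 PM = 7 h 14 min → rounds to 7 h 12 min
Thu: 7:02 AM–5:48 PM = 10 h 46 min → rounds to 10 h 48 min
Total credited: 25 h 6 min.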